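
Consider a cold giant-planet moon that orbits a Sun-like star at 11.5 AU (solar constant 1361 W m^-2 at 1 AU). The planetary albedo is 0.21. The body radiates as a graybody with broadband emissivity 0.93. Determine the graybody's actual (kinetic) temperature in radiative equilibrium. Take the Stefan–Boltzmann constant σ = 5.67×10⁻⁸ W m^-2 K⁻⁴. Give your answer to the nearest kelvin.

By the inverse-square law, S = 1361/11.5² = 10.29 W m^-2.
Absorbed flux (global mean): S(1−α)/4 = 10.29·0.79/4 = 2.032 W m^-2.
Radiative balance εσT⁴ = 2.032 gives T = [2.032/(0.93·σ)]^(1/4) = 78.79 K.

79 kelvin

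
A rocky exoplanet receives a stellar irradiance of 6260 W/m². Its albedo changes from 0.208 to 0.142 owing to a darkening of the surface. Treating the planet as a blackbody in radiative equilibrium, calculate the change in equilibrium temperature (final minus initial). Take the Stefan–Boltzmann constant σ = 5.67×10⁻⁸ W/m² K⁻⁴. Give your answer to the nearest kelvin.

Before: T₁ = [6260·0.792/(4σ)]^(1/4) = 384.5 K.
After:  T₂ = [6260·0.858/(4σ)]^(1/4) = 392.3 K.
ΔT = T₂ − T₁ = 7.772 K.

8 K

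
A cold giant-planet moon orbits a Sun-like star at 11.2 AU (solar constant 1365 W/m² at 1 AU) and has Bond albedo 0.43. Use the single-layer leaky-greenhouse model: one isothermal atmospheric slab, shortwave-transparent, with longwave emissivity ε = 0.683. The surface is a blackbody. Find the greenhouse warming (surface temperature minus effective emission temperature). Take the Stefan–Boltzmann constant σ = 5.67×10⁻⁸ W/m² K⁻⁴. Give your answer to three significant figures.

7.96 K

Flux at the orbit: S = 1365/(11.2)² = 10.88 W/m².
Effective emission temperature (TOA balance): σT_e⁴ = S(1−α)/4 = 1.551 W/m² → T_e = 72.32 K.
Surface balance with a leaky layer gives σT_s⁴ = σT_e⁴·2/(2−ε), so T_s = T_e·[2/(2−0.683)]^(1/4) = 80.28 K.
The atmosphere warms the surface by 7.962 K.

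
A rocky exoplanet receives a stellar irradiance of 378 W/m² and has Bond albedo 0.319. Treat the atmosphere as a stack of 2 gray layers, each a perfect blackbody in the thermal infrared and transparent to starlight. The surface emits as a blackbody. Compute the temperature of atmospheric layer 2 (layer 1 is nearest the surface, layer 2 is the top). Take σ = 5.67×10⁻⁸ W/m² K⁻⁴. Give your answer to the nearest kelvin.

184 K

OLR = S(1−α)/4 = 64.35 W/m²; the top layer radiates at T_e = 183.5 K.
The net upward flux σT_e⁴ is constant between every pair of levels, so T_k⁴ = (N+1−k)T_e⁴.
T_2 = (1)^(1/4)·183.5 = 183.5 K.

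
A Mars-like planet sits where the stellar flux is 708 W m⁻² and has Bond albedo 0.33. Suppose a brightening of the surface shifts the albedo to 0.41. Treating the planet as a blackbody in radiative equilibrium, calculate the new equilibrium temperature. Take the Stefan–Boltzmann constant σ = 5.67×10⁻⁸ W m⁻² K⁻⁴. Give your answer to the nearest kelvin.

207 K

With the new albedo, S(1−α₂)/4 = 104.4 W m⁻², so T₂ = 207.2 K.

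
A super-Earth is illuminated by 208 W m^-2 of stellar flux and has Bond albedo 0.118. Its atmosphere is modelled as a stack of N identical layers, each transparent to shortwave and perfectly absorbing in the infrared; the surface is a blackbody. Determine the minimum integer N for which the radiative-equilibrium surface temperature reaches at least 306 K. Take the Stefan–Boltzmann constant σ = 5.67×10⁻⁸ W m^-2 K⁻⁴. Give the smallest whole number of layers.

Top-of-atmosphere balance: σT_e⁴ = S(1−α)/4 = 45.86 W m^-2 → T_e = 168.6 K.
Since T_s⁴ = (N+1)T_e⁴, we need N ≥ (T_s/T_e)⁴ − 1 = 9.839.
Rounding up, N = 10.

10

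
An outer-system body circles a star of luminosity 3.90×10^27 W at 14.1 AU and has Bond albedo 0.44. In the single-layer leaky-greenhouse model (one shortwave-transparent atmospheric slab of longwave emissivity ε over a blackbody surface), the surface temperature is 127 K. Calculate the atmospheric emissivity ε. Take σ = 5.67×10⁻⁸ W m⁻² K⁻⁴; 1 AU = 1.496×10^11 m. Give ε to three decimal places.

d = 14.1 × 1.496×10^11 m = 2.109×10^12 m.
Flux at the orbit: S = L/(4πd²) = 3.90×10^27/(4π·(2.11×10^12)²) = 69.75 W m⁻².
Effective temperature: T_e = [S(1−α)/(4σ)]^(1/4) = 114.6 K.
Inverting T_s⁴ = 2T_e⁴/(2−ε): (T_e/T_s)⁴ = 0.6620, so ε = 2(1 − 0.6620) = 0.6759.

0.676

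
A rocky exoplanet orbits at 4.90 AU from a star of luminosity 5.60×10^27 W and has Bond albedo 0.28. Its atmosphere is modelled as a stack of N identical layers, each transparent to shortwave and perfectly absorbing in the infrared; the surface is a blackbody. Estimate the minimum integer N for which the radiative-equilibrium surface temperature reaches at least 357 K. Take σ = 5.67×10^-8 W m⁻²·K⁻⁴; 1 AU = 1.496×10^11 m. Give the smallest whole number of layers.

Orbital distance: d = 4.90 AU = 7.330×10^11 m.
S = L/(4πd²) = 829.3 W m⁻².
Top-of-atmosphere balance: σT_e⁴ = S(1−α)/4 = 149.3 W m⁻² → T_e = 226.5 K.
T_s = (N+1)^(1/4)·T_e ≥ 357 K requires N+1 ≥ (T_s/T_e)⁴ = (357/226.5)⁴ = 6.170.
So N ≥ 5.170; the smallest integer is N = 6.

6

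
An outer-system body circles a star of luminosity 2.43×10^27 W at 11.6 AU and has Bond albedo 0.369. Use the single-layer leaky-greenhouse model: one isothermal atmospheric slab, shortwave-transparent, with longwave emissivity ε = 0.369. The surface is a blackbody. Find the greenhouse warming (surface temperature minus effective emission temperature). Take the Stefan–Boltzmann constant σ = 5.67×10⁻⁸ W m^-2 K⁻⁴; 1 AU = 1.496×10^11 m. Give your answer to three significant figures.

Orbital distance: d = 11.6 AU = 1.735×10^12 m.
S = L/(4πd²) = 64.21 W m^-2.
Effective emission temperature (TOA balance): σT_e⁴ = S(1−α)/4 = 10.13 W m^-2 → T_e = 115.6 K.
For a single slab of emissivity ε, T_s⁴ = 2T_e⁴/(2−ε); thus T_s = 115.6·(1.226)^(1/4) = 121.7 K.
T_s − T_e = 121.7 − 115.6 = 6.048 K.

6.05 kelvin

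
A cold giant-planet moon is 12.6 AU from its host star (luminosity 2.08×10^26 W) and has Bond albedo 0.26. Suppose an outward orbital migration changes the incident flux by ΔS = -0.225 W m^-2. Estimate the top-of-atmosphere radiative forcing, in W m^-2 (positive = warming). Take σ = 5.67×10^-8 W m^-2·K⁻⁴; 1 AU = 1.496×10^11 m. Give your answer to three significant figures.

Orbital distance: d = 12.6 AU = 1.885×10^12 m.
Spreading L over a sphere of radius d: S = 2.08×10^26/(4π·1.88×10^12²) = 4.659 W m^-2.
ΔF = Δ[S(1−α)]/4 = (1−0.26)·-0.225/4 = -0.04163 W m^-2.

-0.0416 W m^-2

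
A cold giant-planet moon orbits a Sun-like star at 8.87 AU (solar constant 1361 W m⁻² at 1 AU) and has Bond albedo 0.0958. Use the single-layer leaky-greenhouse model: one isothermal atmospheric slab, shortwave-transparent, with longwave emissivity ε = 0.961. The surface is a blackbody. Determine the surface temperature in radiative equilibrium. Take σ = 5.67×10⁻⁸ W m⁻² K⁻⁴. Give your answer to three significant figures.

By the inverse-square law, S = 1361/8.87² = 17.30 W m⁻².
At the top of the atmosphere, σT_e⁴ = S(1−α)/4 = 3.910 W m⁻², giving T_e = 91.13 K.
For a single slab of emissivity ε, T_s⁴ = 2T_e⁴/(2−ε); thus T_s = 91.13·(1.925)^(1/4) = 107.3 K.

107 K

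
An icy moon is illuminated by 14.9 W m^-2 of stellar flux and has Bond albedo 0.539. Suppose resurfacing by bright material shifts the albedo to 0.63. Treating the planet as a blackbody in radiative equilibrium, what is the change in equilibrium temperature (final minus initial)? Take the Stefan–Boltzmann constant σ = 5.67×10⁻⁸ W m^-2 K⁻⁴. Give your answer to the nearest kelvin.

Initial: T₁ = [S(1−0.539)/(4σ)]^(1/4) = 74.18 K.
Final:   T₂ = [S(1−0.63)/(4σ)]^(1/4) = 70.22 K.
Change: 70.22 − 74.18 = -3.968 K.

-4 K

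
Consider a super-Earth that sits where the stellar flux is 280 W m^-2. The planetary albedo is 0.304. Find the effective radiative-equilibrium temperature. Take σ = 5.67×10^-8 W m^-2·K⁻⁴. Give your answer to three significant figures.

171 K

Averaging over the sphere, the absorbed flux is S(1−α)/4 = 48.72 W m^-2.
In equilibrium σT⁴ equals this, so T = 171.2 K.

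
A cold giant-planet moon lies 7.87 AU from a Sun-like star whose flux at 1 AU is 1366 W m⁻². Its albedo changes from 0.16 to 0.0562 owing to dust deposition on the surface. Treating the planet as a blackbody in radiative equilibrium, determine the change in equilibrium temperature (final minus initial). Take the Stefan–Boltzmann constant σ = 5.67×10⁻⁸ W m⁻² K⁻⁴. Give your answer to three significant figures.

2.81 kelvin

Flux at the orbit: S = 1366/(7.87)² = 22.05 W m⁻².
Before: T₁ = [22.05·0.84/(4σ)]^(1/4) = 95.07 K.
After:  T₂ = [22.05·0.944/(4σ)]^(1/4) = 97.88 K.
ΔT = T₂ − T₁ = 2.810 K.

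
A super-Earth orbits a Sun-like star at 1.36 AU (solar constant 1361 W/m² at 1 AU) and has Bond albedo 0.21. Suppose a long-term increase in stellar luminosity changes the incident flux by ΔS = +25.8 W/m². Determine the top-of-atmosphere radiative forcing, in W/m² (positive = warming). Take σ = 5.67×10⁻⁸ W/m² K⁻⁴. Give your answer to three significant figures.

By the inverse-square law, S = 1361/1.36² = 735.8 W/m².
Only a fraction (1−α) is absorbed and it's spread over 4πR², so ΔF = (1−α)ΔS/4 = 5.096 W/m².

5.10 W/m²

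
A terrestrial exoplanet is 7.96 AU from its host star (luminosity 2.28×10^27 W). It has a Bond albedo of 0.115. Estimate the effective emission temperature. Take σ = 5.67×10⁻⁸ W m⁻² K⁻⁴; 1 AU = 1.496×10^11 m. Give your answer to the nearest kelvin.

Orbital distance: d = 7.96 AU = 1.191×10^12 m.
S = L/(4πd²) = 127.9 W m⁻².
The planet absorbs (1−α)S over its disc πR² and re-emits over 4πR², so the mean absorbed flux is (1−0.115)·127.9/4 = 28.31 W m⁻².
Balancing against σT⁴: T = (28.31/5.67×10⁻⁸)^(1/4) = 149.5 K.

149 K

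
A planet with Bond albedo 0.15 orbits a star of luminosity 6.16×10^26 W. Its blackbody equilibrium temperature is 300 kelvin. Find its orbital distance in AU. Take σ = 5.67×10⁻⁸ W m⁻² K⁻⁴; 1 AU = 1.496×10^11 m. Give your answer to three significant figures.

Energy balance gives S = 4σT⁴/(1−α) = 2161 W m⁻².
From L = 4πd²S, d = √(6.16×10^26/(4π·2161)) = 1.506×10^11 m = 1.007 AU.

1.01 AU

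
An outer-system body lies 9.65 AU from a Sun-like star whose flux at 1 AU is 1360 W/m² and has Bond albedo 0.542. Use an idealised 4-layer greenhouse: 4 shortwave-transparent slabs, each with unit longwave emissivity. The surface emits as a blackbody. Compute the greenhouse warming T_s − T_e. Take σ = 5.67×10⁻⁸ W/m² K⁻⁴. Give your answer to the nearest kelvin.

37 kelvin

Irradiance scales as 1/d², so S = 1360 W/m² × (1/9.65)² = 14.60 W/m².
Top-of-atmosphere balance: σT_e⁴ = S(1−α)/4 = 1.672 W/m² → T_e = 73.69 K.
Surface: T_s = (5)^¼·T_e = 110.2 K.
So the greenhouse effect raises the surface by 110.2 − 73.69 = 36.50 K.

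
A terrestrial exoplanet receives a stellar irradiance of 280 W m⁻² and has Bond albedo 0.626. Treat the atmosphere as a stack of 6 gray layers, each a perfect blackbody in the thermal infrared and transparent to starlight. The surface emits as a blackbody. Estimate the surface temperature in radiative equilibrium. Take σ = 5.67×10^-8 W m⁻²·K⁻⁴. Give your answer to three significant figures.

OLR = S(1−α)/4 = 26.18 W m⁻²; the top layer radiates at T_e = 146.6 K.
For an N-layer opaque stack, T_s⁴ = (N+1)T_e⁴, hence T_s = (7)^(1/4)×146.6 K = 238.4 K.

238 kelvin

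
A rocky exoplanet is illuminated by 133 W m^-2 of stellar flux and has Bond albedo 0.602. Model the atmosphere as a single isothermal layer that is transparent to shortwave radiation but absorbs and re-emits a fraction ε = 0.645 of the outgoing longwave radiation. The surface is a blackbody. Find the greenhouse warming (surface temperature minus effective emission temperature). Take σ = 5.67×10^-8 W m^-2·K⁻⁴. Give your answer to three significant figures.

12.6 K

The planet radiates to space at T_e = [S(1−α)/(4σ)]^(1/4) = 123.6 K.
The surface balance (absorbed SW + ε·downward IR = σT_s⁴) with T_a⁴ = T_s⁴/2 reduces to T_s = T_e·[2/(2−ε)]^¼ = 136.2 K.
T_s − T_e = 136.2 − 123.6 = 12.64 K.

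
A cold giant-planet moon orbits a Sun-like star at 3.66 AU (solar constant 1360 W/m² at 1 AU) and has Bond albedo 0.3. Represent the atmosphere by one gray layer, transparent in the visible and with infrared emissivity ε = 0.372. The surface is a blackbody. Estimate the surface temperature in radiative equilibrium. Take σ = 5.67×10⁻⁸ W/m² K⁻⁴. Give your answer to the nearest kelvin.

By the inverse-square law, S = 1360/3.66² = 101.5 W/m².
Effective emission temperature (TOA balance): σT_e⁴ = S(1−α)/4 = 17.77 W/m² → T_e = 133.0 K.
The surface balance (absorbed SW + ε·downward IR = σT_s⁴) with T_a⁴ = T_s⁴/2 reduces to T_s = T_e·[2/(2−ε)]^¼ = 140.1 K.

140 K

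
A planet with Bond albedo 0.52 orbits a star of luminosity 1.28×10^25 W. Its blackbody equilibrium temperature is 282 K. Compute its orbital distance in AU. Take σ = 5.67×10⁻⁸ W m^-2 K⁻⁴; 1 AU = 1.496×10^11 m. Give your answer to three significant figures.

0.123 AU

The flux needed for this T is 4σT⁴/(1−0.52) = 2988 W m^-2.
Then d = [L/(4πS)]^(1/2) = 1.846×10^10 m, i.e. 0.1234 AU.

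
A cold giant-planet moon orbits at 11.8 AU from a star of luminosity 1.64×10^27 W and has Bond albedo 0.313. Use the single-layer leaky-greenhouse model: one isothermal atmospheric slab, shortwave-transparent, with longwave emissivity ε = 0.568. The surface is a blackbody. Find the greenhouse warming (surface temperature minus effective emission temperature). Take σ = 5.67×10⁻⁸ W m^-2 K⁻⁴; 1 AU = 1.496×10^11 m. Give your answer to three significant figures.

9.24 kelvin

d = 11.8 × 1.496×10^11 m = 1.765×10^12 m.
Spreading L over a sphere of radius d: S = 1.64×10^27/(4π·1.77×10^12²) = 41.88 W m^-2.
Effective emission temperature (TOA balance): σT_e⁴ = S(1−α)/4 = 7.193 W m^-2 → T_e = 106.1 K.
Surface balance with a leaky layer gives σT_s⁴ = σT_e⁴·2/(2−ε), so T_s = T_e·[2/(2−0.568)]^(1/4) = 115.4 K.
T_s − T_e = 115.4 − 106.1 = 9.244 K.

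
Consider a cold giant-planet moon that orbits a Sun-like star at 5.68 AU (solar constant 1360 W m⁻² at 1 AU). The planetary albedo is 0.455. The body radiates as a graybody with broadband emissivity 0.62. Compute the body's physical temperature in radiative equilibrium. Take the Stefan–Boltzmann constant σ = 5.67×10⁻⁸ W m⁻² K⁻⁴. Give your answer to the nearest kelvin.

113 K

Irradiance scales as 1/d², so S = 1360 W m⁻² × (1/5.68)² = 42.15 W m⁻².
Absorbed flux (global mean): S(1−α)/4 = 42.15·0.545/4 = 5.744 W m⁻².
Radiative balance εσT⁴ = 5.744 gives T = [5.744/(0.62·σ)]^(1/4) = 113.1 K.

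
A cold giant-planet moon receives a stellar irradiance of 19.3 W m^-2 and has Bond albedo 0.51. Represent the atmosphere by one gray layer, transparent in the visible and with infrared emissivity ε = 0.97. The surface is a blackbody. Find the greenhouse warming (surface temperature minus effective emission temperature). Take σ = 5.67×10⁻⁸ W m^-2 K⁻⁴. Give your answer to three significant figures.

14.5 K

Effective emission temperature (TOA balance): σT_e⁴ = S(1−α)/4 = 2.364 W m^-2 → T_e = 80.36 K.
For a single slab of emissivity ε, T_s⁴ = 2T_e⁴/(2−ε); thus T_s = 80.36·(1.942)^(1/4) = 94.86 K.
Greenhouse warming: T_s − T_e = 14.50 K.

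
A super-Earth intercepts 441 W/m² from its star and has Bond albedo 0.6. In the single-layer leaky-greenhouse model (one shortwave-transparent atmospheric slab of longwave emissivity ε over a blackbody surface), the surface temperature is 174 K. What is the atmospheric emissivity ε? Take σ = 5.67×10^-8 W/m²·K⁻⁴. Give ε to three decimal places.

0.303

TOA balance gives T_e = 167.0 K.
T_s⁴ = T_e⁴·2/(2−ε) → ε = 2 − 2(T_e/T_s)⁴ = 2 − 2·(167.0/174)⁴ = 0.3030.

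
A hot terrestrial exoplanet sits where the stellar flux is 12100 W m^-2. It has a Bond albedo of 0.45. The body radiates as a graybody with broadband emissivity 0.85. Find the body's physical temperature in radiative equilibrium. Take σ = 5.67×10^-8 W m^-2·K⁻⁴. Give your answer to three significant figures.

Absorbed flux (global mean): S(1−α)/4 = 12100·0.55/4 = 1664 W m^-2.
Radiative balance εσT⁴ = 1664 gives T = [1664/(0.85·σ)]^(1/4) = 431.0 K.

431 kelvin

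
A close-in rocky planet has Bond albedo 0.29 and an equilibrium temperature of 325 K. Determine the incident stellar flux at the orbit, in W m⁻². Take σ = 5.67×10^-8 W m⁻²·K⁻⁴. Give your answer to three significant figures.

Invert the energy balance for S: S = 4σT⁴/(1−α).
σT⁴ = 5.67×10⁻⁸·(325)⁴ = 632.6 W m⁻².
S = 4·632.6/0.71 = 3564 W m⁻².

3560 W m⁻²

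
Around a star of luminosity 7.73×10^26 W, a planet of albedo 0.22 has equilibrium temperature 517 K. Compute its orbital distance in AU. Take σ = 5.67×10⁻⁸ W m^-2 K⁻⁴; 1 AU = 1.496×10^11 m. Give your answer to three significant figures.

Energy balance gives S = 4σT⁴/(1−α) = 20770 W m^-2.
Then d = [L/(4πS)]^(1/2) = 5.442×10^10 m, i.e. 0.3637 AU.

0.364 AU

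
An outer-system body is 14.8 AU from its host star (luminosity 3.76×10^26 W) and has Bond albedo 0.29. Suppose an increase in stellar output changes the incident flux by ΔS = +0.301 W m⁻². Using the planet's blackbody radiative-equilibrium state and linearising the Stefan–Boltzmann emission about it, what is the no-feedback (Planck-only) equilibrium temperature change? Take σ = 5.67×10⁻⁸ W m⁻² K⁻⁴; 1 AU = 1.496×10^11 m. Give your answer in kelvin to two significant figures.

0.82 K

d = 14.8 × 1.496×10^11 m = 2.214×10^12 m.
Spreading L over a sphere of radius d: S = 3.76×10^26/(4π·2.21×10^12²) = 6.104 W m⁻².
The baseline emission temperature is T_e = 66.12 K.
TOA radiative forcing: ΔF = (1−α)ΔS/4 = 0.71·(+0.301)/4 = 0.05343 W m⁻².
The Planck feedback parameter is 4σT_e³ = 0.06555 W m⁻²/K.
Hence the no-feedback warming is ΔF/(4σT_e³) = 0.815 K.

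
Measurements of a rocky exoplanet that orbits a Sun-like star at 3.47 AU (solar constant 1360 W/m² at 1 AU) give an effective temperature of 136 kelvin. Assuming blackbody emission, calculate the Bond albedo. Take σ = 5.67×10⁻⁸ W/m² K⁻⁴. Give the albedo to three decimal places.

0.313

Flux at the orbit: S = 1360/(3.47)² = 112.9 W/m².
From σT⁴ = S(1−α)/4 we invert for α: 1−α = 4σT⁴/S.
σT⁴ = 19.40 W/m², so 4σT⁴ = 77.59 W/m².
1−α = 77.59/112.9 = 0.6869, so α = 0.3131.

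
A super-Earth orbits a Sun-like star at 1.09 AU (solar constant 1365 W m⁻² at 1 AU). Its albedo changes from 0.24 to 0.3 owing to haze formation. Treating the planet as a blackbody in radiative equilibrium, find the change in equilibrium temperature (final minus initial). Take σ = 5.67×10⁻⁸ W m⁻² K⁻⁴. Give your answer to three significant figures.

-5.07 K

Irradiance scales as 1/d², so S = 1365 W m⁻² × (1/1.09)² = 1149 W m⁻².
Before: T₁ = [1149·0.76/(4σ)]^(1/4) = 249.1 K.
Final:   T₂ = [S(1−0.3)/(4σ)]^(1/4) = 244.0 K.
Change: 244.0 − 249.1 = -5.069 K.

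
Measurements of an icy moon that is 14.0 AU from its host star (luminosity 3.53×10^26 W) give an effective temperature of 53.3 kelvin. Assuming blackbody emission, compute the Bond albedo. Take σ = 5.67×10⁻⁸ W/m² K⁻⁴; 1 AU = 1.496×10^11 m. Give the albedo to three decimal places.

d = 14.0 × 1.496×10^11 m = 2.094×10^12 m.
S = L/(4πd²) = 6.404 W/m².
From σT⁴ = S(1−α)/4 we invert for α: 1−α = 4σT⁴/S.
4σT⁴ = 4·5.67×10⁻⁸·(53.3)⁴ = 1.830 W/m².
Hence α = 1 − 1.830/6.404 = 0.7142.

0.714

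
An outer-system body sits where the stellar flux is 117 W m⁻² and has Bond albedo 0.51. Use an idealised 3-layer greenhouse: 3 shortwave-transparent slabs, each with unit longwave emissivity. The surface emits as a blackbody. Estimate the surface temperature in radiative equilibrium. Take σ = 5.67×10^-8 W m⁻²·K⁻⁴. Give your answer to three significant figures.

178 K

Top-of-atmosphere balance: σT_e⁴ = S(1−α)/4 = 14.33 W m⁻² → T_e = 126.1 K.
With N = 3 opaque layers, T_s = (N+1)^(1/4)·T_e = 4^(1/4)·126.1 = 178.3 K.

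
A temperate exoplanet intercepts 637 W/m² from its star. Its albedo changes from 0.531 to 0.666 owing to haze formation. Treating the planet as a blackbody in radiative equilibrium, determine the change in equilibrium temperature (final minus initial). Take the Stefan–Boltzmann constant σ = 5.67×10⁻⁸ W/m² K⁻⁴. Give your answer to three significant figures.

Initial: T₁ = [S(1−0.531)/(4σ)]^(1/4) = 190.5 K.
Final:   T₂ = [S(1−0.666)/(4σ)]^(1/4) = 175.0 K.
ΔT = T₂ − T₁ = -15.50 K.

-15.5 K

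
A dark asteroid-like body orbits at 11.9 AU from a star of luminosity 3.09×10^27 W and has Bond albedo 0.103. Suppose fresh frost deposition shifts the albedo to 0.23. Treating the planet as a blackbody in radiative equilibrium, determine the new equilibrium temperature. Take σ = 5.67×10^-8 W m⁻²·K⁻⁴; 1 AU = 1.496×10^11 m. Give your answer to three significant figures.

Orbital distance: d = 11.9 AU = 1.780×10^12 m.
Flux at the orbit: S = L/(4πd²) = 3.09×10^27/(4π·(1.78×10^12)²) = 77.59 W m⁻².
T₂ = [S(1−α₂)/(4σ)]^(1/4) = [77.59·0.77/(4σ)]^(1/4) = 127.4 K.

127 K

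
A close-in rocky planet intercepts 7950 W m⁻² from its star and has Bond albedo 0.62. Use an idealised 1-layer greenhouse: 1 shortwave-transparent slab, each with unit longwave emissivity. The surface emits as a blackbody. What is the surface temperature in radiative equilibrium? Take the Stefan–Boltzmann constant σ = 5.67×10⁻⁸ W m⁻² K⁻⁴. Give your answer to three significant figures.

404 kelvin

OLR = S(1−α)/4 = 755.2 W m⁻²; the top layer radiates at T_e = 339.7 K.
For an N-layer opaque stack, T_s⁴ = (N+1)T_e⁴, hence T_s = (2)^(1/4)×339.7 K = 404.0 K.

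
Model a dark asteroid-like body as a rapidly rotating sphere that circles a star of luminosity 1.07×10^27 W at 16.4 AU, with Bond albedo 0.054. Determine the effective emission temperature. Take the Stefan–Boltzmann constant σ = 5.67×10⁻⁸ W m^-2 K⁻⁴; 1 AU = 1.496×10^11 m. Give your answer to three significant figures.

87.6 K

d = 16.4 × 1.496×10^11 m = 2.453×10^12 m.
Flux at the orbit: S = L/(4πd²) = 1.07×10^27/(4π·(2.45×10^12)²) = 14.15 W m^-2.
Averaging over the sphere, the absorbed flux is S(1−α)/4 = 3.345 W m^-2.
Set σT⁴ = 3.345 → T = (3.345/σ)^(1/4) = 87.64 K.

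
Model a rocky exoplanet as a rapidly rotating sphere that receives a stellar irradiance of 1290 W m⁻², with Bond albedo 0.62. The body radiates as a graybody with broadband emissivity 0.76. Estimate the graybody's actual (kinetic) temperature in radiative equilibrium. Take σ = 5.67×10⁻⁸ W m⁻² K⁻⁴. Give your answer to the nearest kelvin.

Averaging over the sphere, the absorbed flux is S(1−α)/4 = 122.5 W m⁻².
Radiative balance εσT⁴ = 122.5 gives T = [122.5/(0.76·σ)]^(1/4) = 230.9 K.

231 K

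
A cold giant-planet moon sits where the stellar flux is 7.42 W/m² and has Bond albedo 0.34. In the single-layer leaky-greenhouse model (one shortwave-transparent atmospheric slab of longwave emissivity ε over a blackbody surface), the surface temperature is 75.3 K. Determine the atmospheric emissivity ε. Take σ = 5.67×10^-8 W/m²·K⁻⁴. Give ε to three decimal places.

First, T_e = [7.420·(1−0.34)/(4σ)]^(1/4) = 68.17 K.
Since (2−ε)/2 = (T_e/T_s)⁴ = 0.6716, ε = 0.6568.

0.657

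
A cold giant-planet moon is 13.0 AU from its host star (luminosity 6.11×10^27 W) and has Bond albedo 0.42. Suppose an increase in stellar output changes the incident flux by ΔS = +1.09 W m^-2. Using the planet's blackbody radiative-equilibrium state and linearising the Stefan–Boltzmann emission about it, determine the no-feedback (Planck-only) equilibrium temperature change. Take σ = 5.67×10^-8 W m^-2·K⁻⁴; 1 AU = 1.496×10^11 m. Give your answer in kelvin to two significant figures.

0.29 K

d = 13.0 × 1.496×10^11 m = 1.945×10^12 m.
Spreading L over a sphere of radius d: S = 6.11×10^27/(4π·1.94×10^12²) = 128.6 W m^-2.
Unperturbed T_e = [128.6·(1−0.42)/(4σ)]^¼ = 134.7 K.
TOA radiative forcing: ΔF = (1−α)ΔS/4 = 0.58·(+1.09)/4 = 0.1581 W m^-2.
Linearising σT⁴ gives d(σT⁴)/dT = 4σT_e³ = 0.5537 W m^-2 per K.
ΔT₀ = ΔF/λ_P = 0.1581/0.5537 = 0.285 K.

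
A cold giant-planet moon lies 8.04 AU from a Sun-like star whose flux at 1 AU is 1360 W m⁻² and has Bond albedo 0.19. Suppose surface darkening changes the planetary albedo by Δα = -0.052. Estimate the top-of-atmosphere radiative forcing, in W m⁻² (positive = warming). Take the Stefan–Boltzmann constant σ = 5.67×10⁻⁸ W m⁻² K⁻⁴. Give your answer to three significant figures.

0.274 W m⁻²

By the inverse-square law, S = 1360/8.04² = 21.04 W m⁻².
TOA radiative forcing: ΔF = −S·Δα/4 = −21.04·(-0.052)/4 = 0.2735 W m⁻².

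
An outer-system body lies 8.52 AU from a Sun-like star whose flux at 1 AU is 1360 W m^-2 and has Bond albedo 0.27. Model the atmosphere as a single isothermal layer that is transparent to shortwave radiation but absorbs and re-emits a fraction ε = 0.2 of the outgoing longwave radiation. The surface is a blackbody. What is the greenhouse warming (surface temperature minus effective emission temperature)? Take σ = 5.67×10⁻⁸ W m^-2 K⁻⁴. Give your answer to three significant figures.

By the inverse-square law, S = 1360/8.52² = 18.74 W m^-2.
The planet radiates to space at T_e = [S(1−α)/(4σ)]^(1/4) = 88.12 K.
The surface balance (absorbed SW + ε·downward IR = σT_s⁴) with T_a⁴ = T_s⁴/2 reduces to T_s = T_e·[2/(2−ε)]^¼ = 90.47 K.
Greenhouse warming: T_s − T_e = 2.352 K.

2.35 K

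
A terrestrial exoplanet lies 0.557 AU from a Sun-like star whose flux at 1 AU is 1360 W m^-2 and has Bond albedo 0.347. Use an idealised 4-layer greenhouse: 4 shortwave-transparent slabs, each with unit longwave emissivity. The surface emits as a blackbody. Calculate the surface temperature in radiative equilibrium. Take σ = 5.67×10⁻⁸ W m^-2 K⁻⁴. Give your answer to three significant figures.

501 kelvin

Irradiance scales as 1/d², so S = 1360 W m^-2 × (1/0.557)² = 4384 W m^-2.
OLR = S(1−α)/4 = 715.6 W m^-2; the top layer radiates at T_e = 335.2 K.
For an N-layer opaque stack, T_s⁴ = (N+1)T_e⁴, hence T_s = (5)^(1/4)×335.2 K = 501.2 K.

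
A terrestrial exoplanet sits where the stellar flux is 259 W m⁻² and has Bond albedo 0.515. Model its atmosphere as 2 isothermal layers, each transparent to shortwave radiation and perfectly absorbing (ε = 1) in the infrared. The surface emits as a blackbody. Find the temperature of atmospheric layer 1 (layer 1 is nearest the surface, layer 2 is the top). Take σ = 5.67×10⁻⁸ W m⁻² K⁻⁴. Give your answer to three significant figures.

182 K

OLR = S(1−α)/4 = 31.40 W m⁻²; the top layer radiates at T_e = 153.4 K.
In the N-layer model, layer k (counted from the surface) has T_k = (N+1−k)^(1/4)·T_e.
With k = 1: T_1 = (2+1−1)^¼·153.4 K = 182.4 K.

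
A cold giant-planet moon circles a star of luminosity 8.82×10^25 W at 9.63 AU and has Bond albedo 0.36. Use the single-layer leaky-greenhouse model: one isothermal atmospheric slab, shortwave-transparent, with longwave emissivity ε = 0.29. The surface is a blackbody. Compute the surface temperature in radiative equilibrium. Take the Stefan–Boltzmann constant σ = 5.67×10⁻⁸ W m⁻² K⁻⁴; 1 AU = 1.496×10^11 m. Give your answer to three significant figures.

d = 9.63 × 1.496×10^11 m = 1.441×10^12 m.
Flux at the orbit: S = L/(4πd²) = 8.82×10^25/(4π·(1.44×10^12)²) = 3.382 W m⁻².
At the top of the atmosphere, σT_e⁴ = S(1−α)/4 = 0.5411 W m⁻², giving T_e = 55.58 K.
The surface balance (absorbed SW + ε·downward IR = σT_s⁴) with T_a⁴ = T_s⁴/2 reduces to T_s = T_e·[2/(2−ε)]^¼ = 57.80 K.

57.8 kelvin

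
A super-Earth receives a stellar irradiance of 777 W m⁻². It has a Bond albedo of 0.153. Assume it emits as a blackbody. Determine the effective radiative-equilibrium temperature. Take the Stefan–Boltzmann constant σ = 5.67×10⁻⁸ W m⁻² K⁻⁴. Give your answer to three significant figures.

Absorbed flux (global mean): S(1−α)/4 = 777.0·0.847/4 = 164.5 W m⁻².
Set σT⁴ = 164.5 → T = (164.5/σ)^(1/4) = 232.1 K.

232 kelvin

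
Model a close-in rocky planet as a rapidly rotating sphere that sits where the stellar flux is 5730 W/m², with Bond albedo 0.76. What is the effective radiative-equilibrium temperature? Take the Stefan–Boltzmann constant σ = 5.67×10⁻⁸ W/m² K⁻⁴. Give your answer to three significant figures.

279 K

Averaging over the sphere, the absorbed flux is S(1−α)/4 = 343.8 W/m².
Balancing against σT⁴: T = (343.8/5.67×10⁻⁸)^(1/4) = 279.0 K.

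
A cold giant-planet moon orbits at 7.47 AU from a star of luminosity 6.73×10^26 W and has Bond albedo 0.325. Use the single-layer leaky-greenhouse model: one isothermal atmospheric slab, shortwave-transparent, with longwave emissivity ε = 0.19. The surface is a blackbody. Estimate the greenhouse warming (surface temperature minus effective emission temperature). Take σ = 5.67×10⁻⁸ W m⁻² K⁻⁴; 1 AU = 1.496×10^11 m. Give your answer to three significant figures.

Orbital distance: d = 7.47 AU = 1.118×10^12 m.
S = L/(4πd²) = 42.88 W m⁻².
Effective emission temperature (TOA balance): σT_e⁴ = S(1−α)/4 = 7.237 W m⁻² → T_e = 106.3 K.
For a single slab of emissivity ε, T_s⁴ = 2T_e⁴/(2−ε); thus T_s = 106.3·(1.105)^(1/4) = 109.0 K.
T_s − T_e = 109.0 − 106.3 = 2.686 K.

2.69 K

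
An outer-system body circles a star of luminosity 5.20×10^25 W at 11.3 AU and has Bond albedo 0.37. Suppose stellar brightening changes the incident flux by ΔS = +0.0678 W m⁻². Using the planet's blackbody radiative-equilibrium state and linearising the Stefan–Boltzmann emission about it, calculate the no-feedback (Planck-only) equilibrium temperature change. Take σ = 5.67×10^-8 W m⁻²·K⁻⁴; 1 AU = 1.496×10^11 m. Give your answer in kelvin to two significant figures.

Orbital distance: d = 11.3 AU = 1.690×10^12 m.
Spreading L over a sphere of radius d: S = 5.20×10^25/(4π·1.69×10^12²) = 1.448 W m⁻².
Unperturbed T_e = [1.448·(1−0.37)/(4σ)]^¼ = 44.78 K.
TOA radiative forcing: ΔF = (1−α)ΔS/4 = 0.63·(+0.0678)/4 = 0.01068 W m⁻².
Planck response: λ_P = 4σT_e³ = 4·5.67×10⁻⁸·(44.78)³ = 0.02037 W m⁻²/K.
Hence the no-feedback warming is ΔF/(4σT_e³) = 0.524 K.

0.52 K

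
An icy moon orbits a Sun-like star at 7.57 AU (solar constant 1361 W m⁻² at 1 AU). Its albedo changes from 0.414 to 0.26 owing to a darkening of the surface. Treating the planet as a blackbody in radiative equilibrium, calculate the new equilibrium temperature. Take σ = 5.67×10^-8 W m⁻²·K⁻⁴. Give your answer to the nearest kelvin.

94 K

Flux at the orbit: S = 1361/(7.57)² = 23.75 W m⁻².
With the new albedo, S(1−α₂)/4 = 4.394 W m⁻², so T₂ = 93.82 K.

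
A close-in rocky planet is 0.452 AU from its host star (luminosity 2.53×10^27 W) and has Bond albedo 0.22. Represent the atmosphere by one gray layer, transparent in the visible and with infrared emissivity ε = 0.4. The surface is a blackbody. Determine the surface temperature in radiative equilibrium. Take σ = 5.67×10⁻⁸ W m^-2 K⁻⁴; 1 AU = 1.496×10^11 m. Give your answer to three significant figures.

d = 0.452 × 1.496×10^11 m = 6.762×10^10 m.
Flux at the orbit: S = L/(4πd²) = 2.53×10^27/(4π·(6.76×10^10)²) = 44030 W m^-2.
The planet radiates to space at T_e = [S(1−α)/(4σ)]^(1/4) = 623.8 K.
The surface balance (absorbed SW + ε·downward IR = σT_s⁴) with T_a⁴ = T_s⁴/2 reduces to T_s = T_e·[2/(2−ε)]^¼ = 659.6 K.

660 kelvin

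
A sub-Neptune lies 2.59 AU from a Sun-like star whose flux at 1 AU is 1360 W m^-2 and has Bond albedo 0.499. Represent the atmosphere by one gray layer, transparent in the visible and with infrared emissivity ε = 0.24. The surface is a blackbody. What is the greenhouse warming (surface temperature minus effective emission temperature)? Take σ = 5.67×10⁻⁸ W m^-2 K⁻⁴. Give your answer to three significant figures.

By the inverse-square law, S = 1360/2.59² = 202.7 W m^-2.
The planet radiates to space at T_e = [S(1−α)/(4σ)]^(1/4) = 145.5 K.
Surface balance with a leaky layer gives σT_s⁴ = σT_e⁴·2/(2−ε), so T_s = T_e·[2/(2−0.24)]^(1/4) = 150.2 K.
The atmosphere warms the surface by 4.724 K.

4.72 K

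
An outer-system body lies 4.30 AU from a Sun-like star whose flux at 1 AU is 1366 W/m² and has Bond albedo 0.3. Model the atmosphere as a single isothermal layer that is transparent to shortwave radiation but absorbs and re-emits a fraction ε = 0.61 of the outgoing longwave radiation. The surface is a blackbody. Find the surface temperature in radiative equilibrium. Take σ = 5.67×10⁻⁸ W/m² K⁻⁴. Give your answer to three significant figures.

Irradiance scales as 1/d², so S = 1366 W/m² × (1/4.30)² = 73.88 W/m².
Effective emission temperature (TOA balance): σT_e⁴ = S(1−α)/4 = 12.93 W/m² → T_e = 122.9 K.
Surface balance with a leaky layer gives σT_s⁴ = σT_e⁴·2/(2−ε), so T_s = T_e·[2/(2−0.61)]^(1/4) = 134.6 K.

135 kelvin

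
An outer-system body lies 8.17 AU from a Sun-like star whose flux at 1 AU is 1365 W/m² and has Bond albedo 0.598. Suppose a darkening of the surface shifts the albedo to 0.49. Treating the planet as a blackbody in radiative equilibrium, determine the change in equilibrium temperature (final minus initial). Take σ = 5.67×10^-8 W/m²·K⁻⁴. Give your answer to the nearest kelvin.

5 K

Flux at the orbit: S = 1365/(8.17)² = 20.45 W/m².
With α = 0.598, T₁ = 77.59 K.
Final:   T₂ = [S(1−0.49)/(4σ)]^(1/4) = 82.35 K.
Change: 82.35 − 77.59 = 4.756 K.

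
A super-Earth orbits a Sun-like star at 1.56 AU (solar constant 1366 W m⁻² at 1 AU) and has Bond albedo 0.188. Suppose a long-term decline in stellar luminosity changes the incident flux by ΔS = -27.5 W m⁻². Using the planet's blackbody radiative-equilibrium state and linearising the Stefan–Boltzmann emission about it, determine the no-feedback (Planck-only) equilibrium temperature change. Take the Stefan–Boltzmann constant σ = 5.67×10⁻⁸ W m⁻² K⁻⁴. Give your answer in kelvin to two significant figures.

-2.6 kelvin

By the inverse-square law, S = 1366/1.56² = 561.3 W m⁻².
The baseline emission temperature is T_e = 211.7 K.
TOA radiative forcing: ΔF = (1−α)ΔS/4 = 0.812·(-27.5)/4 = -5.583 W m⁻².
The Planck feedback parameter is 4σT_e³ = 2.153 W m⁻²/K.
Hence the no-feedback warming is ΔF/(4σT_e³) = -2.59 K.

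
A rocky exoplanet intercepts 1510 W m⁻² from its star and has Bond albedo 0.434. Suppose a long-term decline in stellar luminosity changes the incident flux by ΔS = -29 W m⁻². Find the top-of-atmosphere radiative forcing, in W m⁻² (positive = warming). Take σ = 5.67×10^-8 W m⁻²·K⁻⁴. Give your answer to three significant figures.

-4.10 W m⁻²

Only a fraction (1−α) is absorbed and it's spread over 4πR², so ΔF = (1−α)ΔS/4 = -4.104 W m⁻².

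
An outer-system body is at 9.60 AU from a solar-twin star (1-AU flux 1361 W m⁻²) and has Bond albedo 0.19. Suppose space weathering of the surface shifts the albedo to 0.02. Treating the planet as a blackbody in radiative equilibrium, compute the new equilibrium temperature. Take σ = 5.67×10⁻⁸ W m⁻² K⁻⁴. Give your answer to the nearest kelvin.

89 K

Flux at the orbit: S = 1361/(9.60)² = 14.77 W m⁻².
New equilibrium: T₂ = [(1−0.02)·14.77/(4σ)]^(1/4) = 89.38 K.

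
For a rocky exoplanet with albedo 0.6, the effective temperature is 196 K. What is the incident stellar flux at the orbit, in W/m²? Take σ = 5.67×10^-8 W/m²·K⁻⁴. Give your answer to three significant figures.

837 W/m²

Invert the energy balance for S: S = 4σT⁴/(1−α).
The emitted flux is σT⁴ = 83.68 W/m².
So S = 4×83.68/(1−0.6) = 836.8 W/m².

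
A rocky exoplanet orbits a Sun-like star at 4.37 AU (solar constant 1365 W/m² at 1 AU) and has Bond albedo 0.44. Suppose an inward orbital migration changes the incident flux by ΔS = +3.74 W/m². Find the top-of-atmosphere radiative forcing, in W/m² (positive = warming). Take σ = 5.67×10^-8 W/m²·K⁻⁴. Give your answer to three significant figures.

0.524 W/m²

By the inverse-square law, S = 1365/4.37² = 71.48 W/m².
Only a fraction (1−α) is absorbed and it's spread over 4πR², so ΔF = (1−α)ΔS/4 = 0.5236 W/m².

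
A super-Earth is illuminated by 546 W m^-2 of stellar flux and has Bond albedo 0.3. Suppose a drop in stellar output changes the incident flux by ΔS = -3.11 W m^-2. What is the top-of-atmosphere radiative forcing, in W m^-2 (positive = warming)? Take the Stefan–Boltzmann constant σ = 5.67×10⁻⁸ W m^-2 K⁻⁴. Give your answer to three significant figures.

-0.544 W m^-2

TOA radiative forcing: ΔF = (1−α)ΔS/4 = 0.7·(-3.11)/4 = -0.5442 W m^-2.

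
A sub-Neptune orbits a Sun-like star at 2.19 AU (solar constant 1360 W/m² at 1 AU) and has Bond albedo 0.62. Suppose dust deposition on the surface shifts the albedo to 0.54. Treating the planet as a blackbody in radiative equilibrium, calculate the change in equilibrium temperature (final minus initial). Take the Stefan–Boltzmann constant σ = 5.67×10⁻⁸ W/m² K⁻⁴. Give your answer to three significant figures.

7.22 K

Flux at the orbit: S = 1360/(2.19)² = 283.6 W/m².
Before: T₁ = [283.6·0.38/(4σ)]^(1/4) = 147.6 K.
Final:   T₂ = [S(1−0.54)/(4σ)]^(1/4) = 154.9 K.
ΔT = T₂ − T₁ = 7.223 K.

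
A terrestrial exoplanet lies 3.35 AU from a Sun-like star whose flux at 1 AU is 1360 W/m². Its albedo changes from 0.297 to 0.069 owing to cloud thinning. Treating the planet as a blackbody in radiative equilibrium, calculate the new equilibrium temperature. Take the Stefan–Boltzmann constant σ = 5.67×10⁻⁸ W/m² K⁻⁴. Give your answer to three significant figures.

By the inverse-square law, S = 1360/3.35² = 121.2 W/m².
With the new albedo, S(1−α₂)/4 = 28.21 W/m², so T₂ = 149.3 K.

149 K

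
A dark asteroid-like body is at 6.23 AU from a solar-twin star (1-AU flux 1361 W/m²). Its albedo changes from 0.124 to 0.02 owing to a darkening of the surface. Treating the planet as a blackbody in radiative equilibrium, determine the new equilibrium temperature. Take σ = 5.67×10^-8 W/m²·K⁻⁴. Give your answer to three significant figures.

By the inverse-square law, S = 1361/6.23² = 35.07 W/m².
With the new albedo, S(1−α₂)/4 = 8.591 W/m², so T₂ = 110.9 K.

111 K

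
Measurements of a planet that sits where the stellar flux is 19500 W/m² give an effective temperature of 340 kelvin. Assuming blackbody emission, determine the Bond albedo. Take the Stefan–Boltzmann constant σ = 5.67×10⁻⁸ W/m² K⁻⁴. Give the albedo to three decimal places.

0.845

From σT⁴ = S(1−α)/4 we invert for α: 1−α = 4σT⁴/S.
4σT⁴ = 4·5.67×10⁻⁸·(340)⁴ = 3031 W/m².
Hence α = 1 − 3031/19500 = 0.8446.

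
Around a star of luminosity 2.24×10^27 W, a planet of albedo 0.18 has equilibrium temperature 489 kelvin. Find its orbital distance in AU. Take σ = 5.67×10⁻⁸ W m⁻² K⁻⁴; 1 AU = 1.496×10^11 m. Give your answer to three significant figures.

0.710 AU

The flux needed for this T is 4σT⁴/(1−0.18) = 15810 W m⁻².
Then d = [L/(4πS)]^(1/2) = 1.062×10^11 m, i.e. 0.7097 AU.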